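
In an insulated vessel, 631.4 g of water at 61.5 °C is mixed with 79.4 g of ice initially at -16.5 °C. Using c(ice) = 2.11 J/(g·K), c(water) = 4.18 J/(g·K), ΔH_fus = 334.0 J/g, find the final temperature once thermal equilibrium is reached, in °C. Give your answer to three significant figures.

Heat to bring ice to 0 °C and melt it: q₁ = 79.4×2.11×16.5 + 79.4×334.0 = 29284 J
Heat the water can supply cooling to 0 °C: 631.4×4.18×61.5 = 162314 J > q₁, so all ice melts.
Energy balance: 631.4×4.18×(61.5 − T) = 29284 + 79.4×4.18×(T − 0)
2639.252(61.5 − T) = 29284 + 331.892 T
162314 − 29284 = 2971.144 T
T = 133030 / 2971.144 = 44.77 °C

T_f = 44.8 °C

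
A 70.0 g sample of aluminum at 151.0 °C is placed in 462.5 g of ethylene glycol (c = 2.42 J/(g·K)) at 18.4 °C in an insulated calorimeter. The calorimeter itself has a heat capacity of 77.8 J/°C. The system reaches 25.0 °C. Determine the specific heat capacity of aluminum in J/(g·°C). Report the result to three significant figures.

q_gained = (462.5 × 2.42 + 77.8) × (25.0 − 18.4) = 7901 J
q_lost = 70.0 × c × (151.0 − 25.0) = 8820 c
Set equal: c = 7901 / 8820 = 0.896 J/(g·°C)

c = 0.896 J/(g·°C)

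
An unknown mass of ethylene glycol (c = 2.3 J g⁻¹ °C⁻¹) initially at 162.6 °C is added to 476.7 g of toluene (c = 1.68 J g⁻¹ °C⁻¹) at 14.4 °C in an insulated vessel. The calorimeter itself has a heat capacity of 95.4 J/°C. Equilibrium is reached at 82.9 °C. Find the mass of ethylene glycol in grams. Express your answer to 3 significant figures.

m = 335 g

q_gained = (476.7 × 1.68 + 95.4) × (82.9 − 14.4) = 61390 J
q_lost = m × 2.3 × (162.6 − 82.9) = 183.31 m
m = 61390 / 183.31 = 335 g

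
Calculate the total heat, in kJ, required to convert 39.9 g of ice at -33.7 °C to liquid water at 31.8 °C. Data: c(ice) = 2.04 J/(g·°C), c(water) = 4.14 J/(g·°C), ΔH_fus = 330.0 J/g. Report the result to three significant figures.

q = 21.2 kJ

q1 (heat ice -33.7→0.0 °C): 39.9 × 2.04 × 33.7 = 2743 J
q2 (melt at 0 °C): 39.9 × 330.0 = 13167 J
q3 (heat water 0.0→31.8 °C): 39.9 × 4.14 × 31.8 = 5253 J
Total: 2743 + 13167 + 5253 = 21163 J = 21.2 kJ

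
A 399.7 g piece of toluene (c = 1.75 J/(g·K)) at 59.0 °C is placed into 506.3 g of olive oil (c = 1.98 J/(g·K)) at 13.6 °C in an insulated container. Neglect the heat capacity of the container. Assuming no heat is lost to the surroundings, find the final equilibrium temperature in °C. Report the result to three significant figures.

T_f = 32.3 °C

Heat lost by toluene = heat gained by olive oil.
(399.7)(1.75)(59.0 − T) = (506.3)(1.98)(T − 13.6)
699.475 (59.0 − T) = 1002.474 (T − 13.6)
41269 − 699.475 T = 1002.474 T − 13634
54903 = 1701.949 T
T = 32.26 °C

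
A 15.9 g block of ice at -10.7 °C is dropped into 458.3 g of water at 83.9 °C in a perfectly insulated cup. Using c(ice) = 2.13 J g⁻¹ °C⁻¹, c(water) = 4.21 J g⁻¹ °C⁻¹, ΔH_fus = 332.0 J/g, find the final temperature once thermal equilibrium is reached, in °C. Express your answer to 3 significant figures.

Heat to bring ice to 0 °C and melt it: q₁ = 15.9×2.13×10.7 + 15.9×332.0 = 5641.2 J
Heat the water can supply cooling to 0 °C: 458.3×4.21×83.9 = 161880 J > q₁, so all ice melts.
Energy balance: 458.3×4.21×(83.9 − T) = 5641.2 + 15.9×4.21×(T − 0)
1929.443(83.9 − T) = 5641.2 + 66.939 T
161880 − 5641.2 = 1996.382 T
T = 156238.8 / 1996.382 = 78.26 °C

T_f = 78.3 °C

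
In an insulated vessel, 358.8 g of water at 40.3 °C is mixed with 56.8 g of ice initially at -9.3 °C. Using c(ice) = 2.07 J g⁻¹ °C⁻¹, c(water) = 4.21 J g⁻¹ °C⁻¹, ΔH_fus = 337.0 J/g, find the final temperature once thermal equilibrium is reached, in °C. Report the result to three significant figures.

Heat to bring ice to 0 °C and melt it: q₁ = 56.8×2.07×9.3 + 56.8×337.0 = 20235 J
Heat the water can supply cooling to 0 °C: 358.8×4.21×40.3 = 60875.1 J > q₁, so all ice melts.
Energy balance: 358.8×4.21×(40.3 − T) = 20235 + 56.8×4.21×(T − 0)
1510.548(40.3 − T) = 20235 + 239.128 T
60875.1 − 20235 = 1749.676 T
T = 40640.1 / 1749.676 = 23.23 °C

T_f = 23.2 °C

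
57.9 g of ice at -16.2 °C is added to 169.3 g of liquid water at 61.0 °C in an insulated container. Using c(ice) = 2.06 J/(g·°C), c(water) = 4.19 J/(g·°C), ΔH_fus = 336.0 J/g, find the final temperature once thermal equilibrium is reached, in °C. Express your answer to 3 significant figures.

Heat to bring ice to 0 °C and melt it: q₁ = 57.9×2.06×16.2 + 57.9×336.0 = 21387 J
Heat the water can supply cooling to 0 °C: 169.3×4.19×61.0 = 43271.4 J > q₁, so all ice melts.
Energy balance: 169.3×4.19×(61.0 − T) = 21387 + 57.9×4.19×(T − 0)
709.367(61.0 − T) = 21387 + 242.601 T
43271.4 − 21387 = 951.968 T
T = 21884.4 / 951.968 = 22.99 °C

T_f = 23.0 °C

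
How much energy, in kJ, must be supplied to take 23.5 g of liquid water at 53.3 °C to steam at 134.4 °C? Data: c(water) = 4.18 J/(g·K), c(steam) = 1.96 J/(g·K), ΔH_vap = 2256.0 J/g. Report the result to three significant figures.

q = 59.2 kJ

q1 (heat water 53.3→100.0 °C): 23.5 × 4.18 × 46.7 = 4587 J
q2 (vaporize at 100 °C): 23.5 × 2256.0 = 53016 J
q3 (heat steam 100.0→134.4 °C): 23.5 × 1.96 × 34.4 = 1584 J
Total: 4587 + 53016 + 1584 = 59187 J = 59.2 kJ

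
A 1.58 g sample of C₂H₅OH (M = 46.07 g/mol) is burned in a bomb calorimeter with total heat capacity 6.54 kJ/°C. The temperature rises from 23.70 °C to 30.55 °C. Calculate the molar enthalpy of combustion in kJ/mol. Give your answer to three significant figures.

ΔH = -1310 kJ/mol

ΔT = 30.55 − 23.70 = 6.85 °C
q_cal = C_cal × ΔT = 6.54 × 6.85 = 44.799 kJ
n = 1.58 / 46.07 = 0.03430 mol
q_rxn = −q_cal = -44.799 kJ
ΔH = -44.799 / 0.03430 = -1306 kJ/mol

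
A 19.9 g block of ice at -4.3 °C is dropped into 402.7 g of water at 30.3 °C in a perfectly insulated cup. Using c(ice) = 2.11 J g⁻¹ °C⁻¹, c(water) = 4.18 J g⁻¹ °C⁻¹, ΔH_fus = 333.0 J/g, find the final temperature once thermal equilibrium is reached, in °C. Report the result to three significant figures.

T_f = 25.0 °C

Heat to bring ice to 0 °C and melt it: q₁ = 19.9×2.11×4.3 + 19.9×333.0 = 6807.3 J
Heat the water can supply cooling to 0 °C: 402.7×4.18×30.3 = 51003.6 J > q₁, so all ice melts.
Energy balance: 402.7×4.18×(30.3 − T) = 6807.3 + 19.9×4.18×(T − 0)
1683.286(30.3 − T) = 6807.3 + 83.182 T
51003.6 − 6807.3 = 1766.468 T
T = 44196.3 / 1766.468 = 25.02 °C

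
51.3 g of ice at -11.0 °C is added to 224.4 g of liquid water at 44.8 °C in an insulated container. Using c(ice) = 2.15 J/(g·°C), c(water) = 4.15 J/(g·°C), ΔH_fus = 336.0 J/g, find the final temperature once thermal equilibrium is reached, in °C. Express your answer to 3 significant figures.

T_f = 20.3 °C

Heat to bring ice to 0 °C and melt it: q₁ = 51.3×2.15×11.0 + 51.3×336.0 = 18450 J
Heat the water can supply cooling to 0 °C: 224.4×4.15×44.8 = 41720.4 J > q₁, so all ice melts.
Energy balance: 224.4×4.15×(44.8 − T) = 18450 + 51.3×4.15×(T − 0)
931.26(44.8 − T) = 18450 + 212.895 T
41720.4 − 18450 = 1144.155 T
T = 23270.4 / 1144.155 = 20.34 °C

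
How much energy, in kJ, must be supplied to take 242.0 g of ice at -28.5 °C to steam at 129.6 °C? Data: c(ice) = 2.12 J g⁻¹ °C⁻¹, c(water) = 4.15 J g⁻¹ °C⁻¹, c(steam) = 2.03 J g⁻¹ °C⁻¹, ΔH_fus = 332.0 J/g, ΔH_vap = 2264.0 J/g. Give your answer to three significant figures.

q1 (heat ice -28.5→0.0 °C): 242.0 × 2.12 × 28.5 = 14622 J
q2 (melt at 0 °C): 242.0 × 332.0 = 80344 J
q3 (heat water 0.0→100.0 °C): 242.0 × 4.15 × 100.0 = 100430 J
q4 (vaporize at 100 °C): 242.0 × 2264.0 = 547888 J
q5 (heat steam 100.0→129.6 °C): 242.0 × 2.03 × 29.6 = 14541 J
Total: 14622 + 80344 + 100430 + 547888 + 14541 = 757825 J = 758 kJ

q = 758 kJ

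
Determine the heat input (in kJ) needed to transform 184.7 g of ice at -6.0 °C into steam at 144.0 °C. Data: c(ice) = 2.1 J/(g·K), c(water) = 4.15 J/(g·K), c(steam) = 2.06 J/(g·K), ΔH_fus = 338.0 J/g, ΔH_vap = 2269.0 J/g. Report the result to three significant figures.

q = 577 kJ

q1 (heat ice -6.0→0.0 °C): 184.7 × 2.1 × 6.0 = 2327 J
q2 (melt at 0 °C): 184.7 × 338.0 = 62429 J
q3 (heat water 0.0→100.0 °C): 184.7 × 4.15 × 100.0 = 76651 J
q4 (vaporize at 100 °C): 184.7 × 2269.0 = 419084 J
q5 (heat steam 100.0→144.0 °C): 184.7 × 2.06 × 44.0 = 16741 J
Total: 2327 + 62429 + 76651 + 419084 + 16741 = 577232 J = 577 kJ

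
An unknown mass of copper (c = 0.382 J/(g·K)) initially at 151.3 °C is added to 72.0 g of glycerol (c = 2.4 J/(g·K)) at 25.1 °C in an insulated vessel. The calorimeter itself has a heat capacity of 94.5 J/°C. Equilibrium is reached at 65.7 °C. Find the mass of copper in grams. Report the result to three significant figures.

q_gained = (72.0 × 2.4 + 94.5) × (65.7 − 25.1) = 10850 J
q_lost = m × 0.382 × (151.3 − 65.7) = 32.6992 m
m = 10850 / 32.6992 = 332 g

m = 332 g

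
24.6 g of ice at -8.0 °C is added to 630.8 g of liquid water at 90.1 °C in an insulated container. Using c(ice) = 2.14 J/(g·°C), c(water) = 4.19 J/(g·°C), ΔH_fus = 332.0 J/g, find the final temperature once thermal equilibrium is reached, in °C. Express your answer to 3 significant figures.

T_f = 83.6 °C

Heat to bring ice to 0 °C and melt it: q₁ = 24.6×2.14×8.0 + 24.6×332.0 = 8588.4 J
Heat the water can supply cooling to 0 °C: 630.8×4.19×90.1 = 238139 J > q₁, so all ice melts.
Energy balance: 630.8×4.19×(90.1 − T) = 8588.4 + 24.6×4.19×(T − 0)
2643.052(90.1 − T) = 8588.4 + 103.074 T
238139 − 8588.4 = 2746.126 T
T = 229550.6 / 2746.126 = 83.59 °C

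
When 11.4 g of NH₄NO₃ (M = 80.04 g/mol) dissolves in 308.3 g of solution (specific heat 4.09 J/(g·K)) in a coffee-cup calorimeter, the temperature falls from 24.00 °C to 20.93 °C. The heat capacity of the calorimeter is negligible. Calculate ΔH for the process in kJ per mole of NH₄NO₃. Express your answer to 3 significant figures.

ΔH = 27.2 kJ/mol

|ΔT| = |20.93 − 24.00| = 3.07 °C
|q_surr| = (308.3 × 4.09) × 3.07 = 1260.947 × 3.07 = 3871 J
n(NH₄NO₃) = 11.4 / 80.04 = 0.1424 mol
Temperature fell, so q_rxn = +|q_surr| = 3.871 kJ
ΔH = q_rxn / n = 27.18 kJ/mol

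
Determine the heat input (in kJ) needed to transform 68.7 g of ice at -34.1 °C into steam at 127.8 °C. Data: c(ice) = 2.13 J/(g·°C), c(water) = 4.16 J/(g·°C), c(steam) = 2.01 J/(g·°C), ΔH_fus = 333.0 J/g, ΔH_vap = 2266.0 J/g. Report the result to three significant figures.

q = 216 kJ

q1 (heat ice -34.1→0.0 °C): 68.7 × 2.13 × 34.1 = 4990 J
q2 (melt at 0 °C): 68.7 × 333.0 = 22877 J
q3 (heat water 0.0→100.0 °C): 68.7 × 4.16 × 100.0 = 28579 J
q4 (vaporize at 100 °C): 68.7 × 2266.0 = 155674 J
q5 (heat steam 100.0→127.8 °C): 68.7 × 2.01 × 27.8 = 3839 J
Total: 4990 + 22877 + 28579 + 155674 + 3839 = 215959 J = 216 kJ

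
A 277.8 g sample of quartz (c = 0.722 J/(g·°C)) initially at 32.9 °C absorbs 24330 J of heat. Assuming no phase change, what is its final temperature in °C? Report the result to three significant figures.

ΔT = q / (m c) = 24330 / (277.8 × 0.722) = 121.3 °C
T_f = 32.9 + 121.3 = 154.2 °C

T_f = 154 °C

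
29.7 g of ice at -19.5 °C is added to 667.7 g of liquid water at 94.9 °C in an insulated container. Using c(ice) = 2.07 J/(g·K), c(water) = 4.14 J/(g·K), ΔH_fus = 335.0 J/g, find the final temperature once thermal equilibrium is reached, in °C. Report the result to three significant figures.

T_f = 87.0 °C

Heat to bring ice to 0 °C and melt it: q₁ = 29.7×2.07×19.5 + 29.7×335.0 = 11148 J
Heat the water can supply cooling to 0 °C: 667.7×4.14×94.9 = 262330 J > q₁, so all ice melts.
Energy balance: 667.7×4.14×(94.9 − T) = 11148 + 29.7×4.14×(T − 0)
2764.278(94.9 − T) = 11148 + 122.958 T
262330 − 11148 = 2887.236 T
T = 251182 / 2887.236 = 87.00 °C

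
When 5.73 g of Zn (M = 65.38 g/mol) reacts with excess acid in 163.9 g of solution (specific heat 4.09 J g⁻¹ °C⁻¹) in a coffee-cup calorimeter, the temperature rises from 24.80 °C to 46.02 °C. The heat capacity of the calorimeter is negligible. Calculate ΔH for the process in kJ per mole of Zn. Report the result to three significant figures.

ΔH = -162 kJ/mol

|ΔT| = |46.02 − 24.80| = 21.22 °C
|q_surr| = (163.9 × 4.09) × 21.22 = 670.351 × 21.22 = 14220 J
n(Zn) = 5.73 / 65.38 = 0.08764 mol
Temperature rose, so q_rxn = −|q_surr| = -14.22 kJ
ΔH = q_rxn / n = -162.3 kJ/mol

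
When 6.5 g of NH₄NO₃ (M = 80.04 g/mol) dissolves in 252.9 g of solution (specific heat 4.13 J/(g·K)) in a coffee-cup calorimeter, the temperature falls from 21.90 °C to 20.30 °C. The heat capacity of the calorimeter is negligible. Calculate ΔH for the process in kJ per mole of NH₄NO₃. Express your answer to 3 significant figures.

|ΔT| = |20.30 − 21.90| = 1.60 °C
|q_surr| = (252.9 × 4.13) × 1.60 = 1044.477 × 1.60 = 1671 J
n(NH₄NO₃) = 6.5 / 80.04 = 0.08121 mol
Temperature fell, so q_rxn = +|q_surr| = 1.671 kJ
ΔH = q_rxn / n = 20.58 kJ/mol

ΔH = 20.6 kJ/mol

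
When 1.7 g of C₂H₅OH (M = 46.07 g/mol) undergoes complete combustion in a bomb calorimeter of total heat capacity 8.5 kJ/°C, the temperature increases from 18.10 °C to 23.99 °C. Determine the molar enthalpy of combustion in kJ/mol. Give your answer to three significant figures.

ΔT = 23.99 − 18.10 = 5.89 °C
q_cal = C_cal × ΔT = 8.5 × 5.89 = 50.065 kJ
n = 1.7 / 46.07 = 0.03690 mol
q_rxn = −q_cal = -50.065 kJ
ΔH = -50.065 / 0.03690 = -1357 kJ/mol

ΔH = -1360 kJ/mol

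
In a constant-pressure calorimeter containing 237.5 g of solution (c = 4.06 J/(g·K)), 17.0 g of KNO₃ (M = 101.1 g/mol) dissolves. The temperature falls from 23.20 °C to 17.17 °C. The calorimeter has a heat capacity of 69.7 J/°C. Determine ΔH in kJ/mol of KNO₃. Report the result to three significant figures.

ΔH = 37.1 kJ/mol

|ΔT| = |17.17 − 23.20| = 6.03 °C
|q_surr| = (237.5 × 4.06 + 69.7) × 6.03 = 1033.95 × 6.03 = 6235 J
n(KNO₃) = 17.0 / 101.1 = 0.1682 mol
Temperature fell, so q_rxn = +|q_surr| = 6.235 kJ
ΔH = q_rxn / n = 37.07 kJ/mol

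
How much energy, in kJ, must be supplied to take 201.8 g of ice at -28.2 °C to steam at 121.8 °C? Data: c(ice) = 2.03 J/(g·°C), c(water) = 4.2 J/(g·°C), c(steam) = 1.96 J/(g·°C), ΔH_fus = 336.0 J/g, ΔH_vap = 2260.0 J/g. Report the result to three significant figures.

q1 (heat ice -28.2→0.0 °C): 201.8 × 2.03 × 28.2 = 11552 J
q2 (melt at 0 °C): 201.8 × 336.0 = 67805 J
q3 (heat water 0.0→100.0 °C): 201.8 × 4.2 × 100.0 = 84756 J
q4 (vaporize at 100 °C): 201.8 × 2260.0 = 456068 J
q5 (heat steam 100.0→121.8 °C): 201.8 × 1.96 × 21.8 = 8623 J
Total: 11552 + 67805 + 84756 + 456068 + 8623 = 628804 J = 629 kJ

q = 629 kJ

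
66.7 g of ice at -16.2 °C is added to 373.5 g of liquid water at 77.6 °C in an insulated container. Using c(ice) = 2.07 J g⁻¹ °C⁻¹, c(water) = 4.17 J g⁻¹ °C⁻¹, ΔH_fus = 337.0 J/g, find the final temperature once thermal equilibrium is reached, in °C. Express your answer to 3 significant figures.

T_f = 52.4 °C

Heat to bring ice to 0 °C and melt it: q₁ = 66.7×2.07×16.2 + 66.7×337.0 = 24715 J
Heat the water can supply cooling to 0 °C: 373.5×4.17×77.6 = 120862 J > q₁, so all ice melts.
Energy balance: 373.5×4.17×(77.6 − T) = 24715 + 66.7×4.17×(T − 0)
1557.495(77.6 − T) = 24715 + 278.139 T
120862 − 24715 = 1835.634 T
T = 96147 / 1835.634 = 52.38 °C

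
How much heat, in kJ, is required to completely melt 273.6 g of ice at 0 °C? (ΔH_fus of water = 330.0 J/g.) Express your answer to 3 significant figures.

q = m × ΔH_fus = 273.6 × 330.0 = 90290 J = 90.3 kJ

q = 90.3 kJ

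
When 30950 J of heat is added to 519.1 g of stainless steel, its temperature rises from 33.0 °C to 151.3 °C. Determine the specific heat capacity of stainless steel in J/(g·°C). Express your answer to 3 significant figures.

c = 0.504 J/(g·°C)

c = q / (m ΔT) = 30950 / (519.1 × 118.3)
c = 30950 / 61409.53 = 0.504 J/(g·°C)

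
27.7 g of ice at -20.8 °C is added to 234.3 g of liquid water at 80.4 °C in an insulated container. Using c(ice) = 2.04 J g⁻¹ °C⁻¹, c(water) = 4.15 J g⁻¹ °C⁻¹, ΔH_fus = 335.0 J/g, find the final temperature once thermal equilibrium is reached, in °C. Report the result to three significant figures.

T_f = 62.3 °C

Heat to bring ice to 0 °C and melt it: q₁ = 27.7×2.04×20.8 + 27.7×335.0 = 10455 J
Heat the water can supply cooling to 0 °C: 234.3×4.15×80.4 = 78176.5 J > q₁, so all ice melts.
Energy balance: 234.3×4.15×(80.4 − T) = 10455 + 27.7×4.15×(T − 0)
972.345(80.4 − T) = 10455 + 114.955 T
78176.5 − 10455 = 1087.300 T
T = 67721.5 / 1087.300 = 62.28 °C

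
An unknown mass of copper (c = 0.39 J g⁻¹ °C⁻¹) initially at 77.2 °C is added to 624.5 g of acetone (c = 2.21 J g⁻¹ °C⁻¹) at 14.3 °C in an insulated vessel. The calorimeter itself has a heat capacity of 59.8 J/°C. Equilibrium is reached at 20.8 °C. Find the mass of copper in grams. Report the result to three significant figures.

q_gained = (624.5 × 2.21 + 59.8) × (20.8 − 14.3) = 9360 J
q_lost = m × 0.39 × (77.2 − 20.8) = 21.996 m
m = 9360 / 21.996 = 426 g

m = 426 g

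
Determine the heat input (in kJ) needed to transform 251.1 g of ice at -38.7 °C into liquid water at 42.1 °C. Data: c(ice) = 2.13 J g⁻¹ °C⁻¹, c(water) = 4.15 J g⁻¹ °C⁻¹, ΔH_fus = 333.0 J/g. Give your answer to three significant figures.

q1 (heat ice -38.7→0.0 °C): 251.1 × 2.13 × 38.7 = 20698 J
q2 (melt at 0 °C): 251.1 × 333.0 = 83616 J
q3 (heat water 0.0→42.1 °C): 251.1 × 4.15 × 42.1 = 43871 J
Total: 20698 + 83616 + 43871 = 148185 J = 148 kJ

q = 148 kJ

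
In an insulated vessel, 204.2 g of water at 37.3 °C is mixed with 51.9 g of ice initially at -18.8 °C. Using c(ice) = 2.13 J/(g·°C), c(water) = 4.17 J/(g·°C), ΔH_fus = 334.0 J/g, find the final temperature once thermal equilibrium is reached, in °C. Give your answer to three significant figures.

T_f = 11.6 °C

Heat to bring ice to 0 °C and melt it: q₁ = 51.9×2.13×18.8 + 51.9×334.0 = 19413 J
Heat the water can supply cooling to 0 °C: 204.2×4.17×37.3 = 31761.5 J > q₁, so all ice melts.
Energy balance: 204.2×4.17×(37.3 − T) = 19413 + 51.9×4.17×(T − 0)
851.514(37.3 − T) = 19413 + 216.423 T
31761.5 − 19413 = 1067.937 T
T = 12348.5 / 1067.937 = 11.56 °C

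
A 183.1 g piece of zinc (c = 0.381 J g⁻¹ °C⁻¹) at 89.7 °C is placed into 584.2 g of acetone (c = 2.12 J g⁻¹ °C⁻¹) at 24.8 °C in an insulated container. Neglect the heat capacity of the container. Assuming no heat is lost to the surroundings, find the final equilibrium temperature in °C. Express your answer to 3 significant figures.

T_f = 28.3 °C

Heat lost by zinc = heat gained by acetone.
(183.1)(0.381)(89.7 − T) = (584.2)(2.12)(T − 24.8)
69.7611 (89.7 − T) = 1238.504 (T − 24.8)
6257.6 − 69.7611 T = 1238.504 T − 30715
36972.6 = 1308.2651 T
T = 28.26 °C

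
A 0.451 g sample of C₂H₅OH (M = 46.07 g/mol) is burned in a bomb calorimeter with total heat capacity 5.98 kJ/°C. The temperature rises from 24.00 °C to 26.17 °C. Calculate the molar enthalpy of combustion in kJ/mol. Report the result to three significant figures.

ΔH = -1330 kJ/mol

ΔT = 26.17 − 24.00 = 2.17 °C
q_cal = C_cal × ΔT = 5.98 × 2.17 = 12.9766 kJ
n = 0.451 / 46.07 = 0.009789 mol
q_rxn = −q_cal = -12.9766 kJ
ΔH = -12.9766 / 0.009789 = -1326 kJ/mol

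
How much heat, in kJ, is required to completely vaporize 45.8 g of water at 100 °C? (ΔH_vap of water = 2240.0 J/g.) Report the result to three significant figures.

q = 103 kJ

q = m × ΔH_vap = 45.8 × 2240.0 = 102600 J = 103 kJ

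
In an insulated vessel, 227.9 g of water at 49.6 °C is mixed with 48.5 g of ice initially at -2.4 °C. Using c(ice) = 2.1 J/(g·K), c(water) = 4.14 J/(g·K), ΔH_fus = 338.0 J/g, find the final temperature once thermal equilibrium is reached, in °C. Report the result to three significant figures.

T_f = 26.4 °C

Heat to bring ice to 0 °C and melt it: q₁ = 48.5×2.1×2.4 + 48.5×338.0 = 16637 J
Heat the water can supply cooling to 0 °C: 227.9×4.14×49.6 = 46797.9 J > q₁, so all ice melts.
Energy balance: 227.9×4.14×(49.6 − T) = 16637 + 48.5×4.14×(T − 0)
943.506(49.6 − T) = 16637 + 200.79 T
46797.9 − 16637 = 1144.296 T
T = 30160.9 / 1144.296 = 26.36 °C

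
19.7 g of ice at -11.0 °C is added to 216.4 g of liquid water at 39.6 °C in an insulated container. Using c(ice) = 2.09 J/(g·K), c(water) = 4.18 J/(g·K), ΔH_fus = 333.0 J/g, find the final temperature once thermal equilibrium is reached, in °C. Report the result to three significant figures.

Heat to bring ice to 0 °C and melt it: q₁ = 19.7×2.09×11.0 + 19.7×333.0 = 7013.0 J
Heat the water can supply cooling to 0 °C: 216.4×4.18×39.6 = 35820.3 J > q₁, so all ice melts.
Energy balance: 216.4×4.18×(39.6 − T) = 7013.0 + 19.7×4.18×(T − 0)
904.552(39.6 − T) = 7013.0 + 82.346 T
35820.3 − 7013.0 = 986.898 T
T = 28807.3 / 986.898 = 29.19 °C

T_f = 29.2 °C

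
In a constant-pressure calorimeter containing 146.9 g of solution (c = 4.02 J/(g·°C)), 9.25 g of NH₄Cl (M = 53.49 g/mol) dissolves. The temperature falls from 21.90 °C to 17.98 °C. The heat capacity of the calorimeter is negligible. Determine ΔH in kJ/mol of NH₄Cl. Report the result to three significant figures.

ΔH = 13.4 kJ/mol

|ΔT| = |17.98 − 21.90| = 3.92 °C
|q_surr| = (146.9 × 4.02) × 3.92 = 590.538 × 3.92 = 2315 J
n(NH₄Cl) = 9.25 / 53.49 = 0.1729 mol
Temperature fell, so q_rxn = +|q_surr| = 2.315 kJ
ΔH = q_rxn / n = 13.39 kJ/mol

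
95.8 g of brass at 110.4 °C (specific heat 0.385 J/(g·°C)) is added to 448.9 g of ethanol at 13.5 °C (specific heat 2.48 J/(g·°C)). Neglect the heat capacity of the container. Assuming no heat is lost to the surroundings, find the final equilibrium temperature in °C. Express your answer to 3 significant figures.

Heat lost by brass = heat gained by ethanol.
(95.8)(0.385)(110.4 − T) = (448.9)(2.48)(T − 13.5)
36.883 (110.4 − T) = 1113.272 (T − 13.5)
4071.9 − 36.883 T = 1113.272 T − 15029
19100.9 = 1150.155 T
T = 16.61 °C

T_f = 16.6 °C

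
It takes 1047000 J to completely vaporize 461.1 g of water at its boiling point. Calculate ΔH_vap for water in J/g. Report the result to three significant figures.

ΔH_vap = 2270 J/g

ΔH_vap = q / m = 1047000 / 461.1 = 2270 J/g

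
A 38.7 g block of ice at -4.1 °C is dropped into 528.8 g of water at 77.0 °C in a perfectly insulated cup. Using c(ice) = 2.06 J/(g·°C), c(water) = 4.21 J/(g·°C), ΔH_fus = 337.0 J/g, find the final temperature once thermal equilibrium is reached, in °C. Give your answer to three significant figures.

T_f = 66.2 °C

Heat to bring ice to 0 °C and melt it: q₁ = 38.7×2.06×4.1 + 38.7×337.0 = 13369 J
Heat the water can supply cooling to 0 °C: 528.8×4.21×77.0 = 171421 J > q₁, so all ice melts.
Energy balance: 528.8×4.21×(77.0 − T) = 13369 + 38.7×4.21×(T − 0)
2226.248(77.0 − T) = 13369 + 162.927 T
171421 − 13369 = 2389.175 T
T = 158052 / 2389.175 = 66.15 °C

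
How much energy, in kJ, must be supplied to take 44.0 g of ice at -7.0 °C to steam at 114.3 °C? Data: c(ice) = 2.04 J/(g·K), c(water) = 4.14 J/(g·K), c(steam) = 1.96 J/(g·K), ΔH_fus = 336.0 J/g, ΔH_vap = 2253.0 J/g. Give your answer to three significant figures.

q = 134 kJ

q1 (heat ice -7.0→0.0 °C): 44.0 × 2.04 × 7.0 = 628 J
q2 (melt at 0 °C): 44.0 × 336.0 = 14784 J
q3 (heat water 0.0→100.0 °C): 44.0 × 4.14 × 100.0 = 18216 J
q4 (vaporize at 100 °C): 44.0 × 2253.0 = 99132 J
q5 (heat steam 100.0→114.3 °C): 44.0 × 1.96 × 14.3 = 1233 J
Total: 628 + 14784 + 18216 + 99132 + 1233 = 133993 J = 134 kJ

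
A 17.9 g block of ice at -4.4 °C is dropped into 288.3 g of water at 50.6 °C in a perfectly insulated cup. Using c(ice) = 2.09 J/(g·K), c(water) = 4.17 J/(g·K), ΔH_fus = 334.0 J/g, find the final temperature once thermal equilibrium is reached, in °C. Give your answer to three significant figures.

T_f = 42.8 °C

Heat to bring ice to 0 °C and melt it: q₁ = 17.9×2.09×4.4 + 17.9×334.0 = 6143.2 J
Heat the water can supply cooling to 0 °C: 288.3×4.17×50.6 = 60831.9 J > q₁, so all ice melts.
Energy balance: 288.3×4.17×(50.6 − T) = 6143.2 + 17.9×4.17×(T − 0)
1202.211(50.6 − T) = 6143.2 + 74.643 T
60831.9 − 6143.2 = 1276.854 T
T = 54688.7 / 1276.854 = 42.83 °C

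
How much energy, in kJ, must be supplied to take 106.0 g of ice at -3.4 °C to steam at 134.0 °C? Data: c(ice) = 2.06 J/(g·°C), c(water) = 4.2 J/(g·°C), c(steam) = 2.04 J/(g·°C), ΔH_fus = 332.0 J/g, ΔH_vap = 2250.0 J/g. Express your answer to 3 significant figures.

q = 326 kJ

q1 (heat ice -3.4→0.0 °C): 106.0 × 2.06 × 3.4 = 742 J
q2 (melt at 0 °C): 106.0 × 332.0 = 35192 J
q3 (heat water 0.0→100.0 °C): 106.0 × 4.2 × 100.0 = 44520 J
q4 (vaporize at 100 °C): 106.0 × 2250.0 = 238500 J
q5 (heat steam 100.0→134.0 °C): 106.0 × 2.04 × 34.0 = 7352 J
Total: 742 + 35192 + 44520 + 238500 + 7352 = 326306 J = 326 kJ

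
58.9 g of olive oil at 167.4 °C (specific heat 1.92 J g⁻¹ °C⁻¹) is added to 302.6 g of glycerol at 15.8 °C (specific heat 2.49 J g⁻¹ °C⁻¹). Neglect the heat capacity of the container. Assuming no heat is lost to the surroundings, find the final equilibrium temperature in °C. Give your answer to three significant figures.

T_f = 35.6 °C

Heat lost by olive oil = heat gained by glycerol.
(58.9)(1.92)(167.4 − T) = (302.6)(2.49)(T − 15.8)
113.088 (167.4 − T) = 753.474 (T − 15.8)
18931 − 113.088 T = 753.474 T − 11905
30836 = 866.562 T
T = 35.58 °C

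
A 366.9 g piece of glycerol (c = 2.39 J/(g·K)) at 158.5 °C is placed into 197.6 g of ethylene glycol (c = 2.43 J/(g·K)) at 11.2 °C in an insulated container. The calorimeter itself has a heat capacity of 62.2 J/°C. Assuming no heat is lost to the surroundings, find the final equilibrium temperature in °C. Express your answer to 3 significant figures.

Heat lost by glycerol = heat gained by ethylene glycol + calorimeter.
(366.9)(2.39)(158.5 − T) = [(197.6)(2.43) + 62.2](T − 11.2)
876.891 (158.5 − T) = 542.368 (T − 11.2)
138990 − 876.891 T = 542.368 T − 6074.5
145064.5 = 1419.259 T
T = 102.2 °C

T_f = 102 °C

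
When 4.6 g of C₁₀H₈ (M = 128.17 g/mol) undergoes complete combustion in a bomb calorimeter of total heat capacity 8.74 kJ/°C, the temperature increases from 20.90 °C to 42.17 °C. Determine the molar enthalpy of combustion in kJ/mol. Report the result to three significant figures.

ΔT = 42.17 − 20.90 = 21.27 °C
q_cal = C_cal × ΔT = 8.74 × 21.27 = 185.8998 kJ
n = 4.6 / 128.17 = 0.03589 mol
q_rxn = −q_cal = -185.8998 kJ
ΔH = -185.8998 / 0.03589 = -5180 kJ/mol

ΔH = -5180 kJ/mol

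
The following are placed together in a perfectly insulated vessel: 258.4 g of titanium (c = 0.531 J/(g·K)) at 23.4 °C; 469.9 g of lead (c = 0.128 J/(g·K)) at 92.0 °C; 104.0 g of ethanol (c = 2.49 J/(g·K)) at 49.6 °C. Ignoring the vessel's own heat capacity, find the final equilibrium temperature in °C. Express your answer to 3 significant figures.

Σ mᵢcᵢ(T − Tᵢ) = 0  ⇒  T = Σ mᵢcᵢTᵢ / Σ mᵢcᵢ
Σ mᵢcᵢ = 258.4×0.531 + 469.9×0.128 + 104.0×2.49 = 456.3176
Σ mᵢcᵢTᵢ = 137.2104×23.4 + 60.1472×92.0 + 258.96×49.6 = 21589
T = 21589 / 456.3176 = 47.31 °C

T_f = 47.3 °C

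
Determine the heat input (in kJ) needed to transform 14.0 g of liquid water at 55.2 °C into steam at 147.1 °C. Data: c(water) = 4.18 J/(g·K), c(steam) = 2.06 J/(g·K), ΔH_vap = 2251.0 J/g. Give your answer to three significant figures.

q = 35.5 kJ

q1 (heat water 55.2→100.0 °C): 14.0 × 4.18 × 44.8 = 2622 J
q2 (vaporize at 100 °C): 14.0 × 2251.0 = 31514 J
q3 (heat steam 100.0→147.1 °C): 14.0 × 2.06 × 47.1 = 1358 J
Total: 2622 + 31514 + 1358 = 35494 J = 35.5 kJ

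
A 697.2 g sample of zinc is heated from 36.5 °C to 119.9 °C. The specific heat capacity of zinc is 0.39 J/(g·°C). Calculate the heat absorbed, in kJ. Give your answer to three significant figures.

q = m c ΔT = 697.2 × 0.39 × (119.9 − 36.5)
q = 697.2 × 0.39 × 83.4 = 22680 J = 22.7 kJ

q = 22.7 kJ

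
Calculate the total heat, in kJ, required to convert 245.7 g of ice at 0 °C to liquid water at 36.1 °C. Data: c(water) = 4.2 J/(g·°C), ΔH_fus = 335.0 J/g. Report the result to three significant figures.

q = 120 kJ

q1 (melt at 0 °C): 245.7 × 335.0 = 82310 J
q2 (heat water 0.0→36.1 °C): 245.7 × 4.2 × 36.1 = 37253 J
Total: 82310 + 37253 = 119563 J = 120 kJ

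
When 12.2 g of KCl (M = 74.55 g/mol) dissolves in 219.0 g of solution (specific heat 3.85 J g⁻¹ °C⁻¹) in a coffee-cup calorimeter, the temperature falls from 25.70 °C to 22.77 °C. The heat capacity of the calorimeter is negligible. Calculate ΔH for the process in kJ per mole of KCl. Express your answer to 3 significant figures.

ΔH = 15.1 kJ/mol

|ΔT| = |22.77 − 25.70| = 2.93 °C
|q_surr| = (219.0 × 3.85) × 2.93 = 843.15 × 2.93 = 2470 J
n(KCl) = 12.2 / 74.55 = 0.1636 mol
Temperature fell, so q_rxn = +|q_surr| = 2.470 kJ
ΔH = q_rxn / n = 15.10 kJ/mol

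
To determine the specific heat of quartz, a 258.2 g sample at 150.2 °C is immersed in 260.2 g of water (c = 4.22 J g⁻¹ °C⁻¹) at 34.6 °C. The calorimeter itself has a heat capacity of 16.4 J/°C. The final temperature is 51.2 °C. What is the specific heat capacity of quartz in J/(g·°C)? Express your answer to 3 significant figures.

c = 0.724 J/(g·°C)

q_gained = (260.2 × 4.22 + 16.4) × (51.2 − 34.6) = 18500 J
q_lost = 258.2 × c × (150.2 − 51.2) = 25561.8 c
Set equal: c = 18500 / 25561.8 = 0.724 J/(g·°C)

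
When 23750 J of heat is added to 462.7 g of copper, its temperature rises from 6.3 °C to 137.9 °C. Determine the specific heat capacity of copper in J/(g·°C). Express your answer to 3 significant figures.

c = 0.390 J/(g·°C)

c = q / (m ΔT) = 23750 / (462.7 × 131.6)
c = 23750 / 60891.32 = 0.390 J/(g·°C)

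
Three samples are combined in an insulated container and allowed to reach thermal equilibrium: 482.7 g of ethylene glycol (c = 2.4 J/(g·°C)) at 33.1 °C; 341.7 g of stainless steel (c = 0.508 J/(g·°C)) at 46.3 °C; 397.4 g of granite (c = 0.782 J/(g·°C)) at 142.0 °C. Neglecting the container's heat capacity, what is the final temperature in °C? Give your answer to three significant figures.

T_f = 55.1 °C

Σ mᵢcᵢ(T − Tᵢ) = 0  ⇒  T = Σ mᵢcᵢTᵢ / Σ mᵢcᵢ
Σ mᵢcᵢ = 482.7×2.4 + 341.7×0.508 + 397.4×0.782 = 1642.8304
Σ mᵢcᵢTᵢ = 1158.48×33.1 + 173.5836×46.3 + 310.7668×142.0 = 90511
T = 90511 / 1642.8304 = 55.09 °C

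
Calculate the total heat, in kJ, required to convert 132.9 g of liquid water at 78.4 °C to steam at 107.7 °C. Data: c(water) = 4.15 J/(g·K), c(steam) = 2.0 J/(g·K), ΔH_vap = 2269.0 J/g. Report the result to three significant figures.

q = 316 kJ

q1 (heat water 78.4→100.0 °C): 132.9 × 4.15 × 21.6 = 11913 J
q2 (vaporize at 100 °C): 132.9 × 2269.0 = 301550 J
q3 (heat steam 100.0→107.7 °C): 132.9 × 2.0 × 7.7 = 2047 J
Total: 11913 + 301550 + 2047 = 315510 J = 316 kJ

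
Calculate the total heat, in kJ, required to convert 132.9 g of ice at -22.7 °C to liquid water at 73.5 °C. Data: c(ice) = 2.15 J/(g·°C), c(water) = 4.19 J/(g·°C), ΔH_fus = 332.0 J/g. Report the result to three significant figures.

q = 91.5 kJ

q1 (heat ice -22.7→0.0 °C): 132.9 × 2.15 × 22.7 = 6486 J
q2 (melt at 0 °C): 132.9 × 332.0 = 44123 J
q3 (heat water 0.0→73.5 °C): 132.9 × 4.19 × 73.5 = 40929 J
Total: 6486 + 44123 + 40929 = 91538 J = 91.5 kJ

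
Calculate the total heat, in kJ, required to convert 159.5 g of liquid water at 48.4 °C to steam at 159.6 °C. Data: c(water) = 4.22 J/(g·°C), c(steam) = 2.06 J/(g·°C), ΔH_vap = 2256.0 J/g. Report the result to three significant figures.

q1 (heat water 48.4→100.0 °C): 159.5 × 4.22 × 51.6 = 34731 J
q2 (vaporize at 100 °C): 159.5 × 2256.0 = 359832 J
q3 (heat steam 100.0→159.6 °C): 159.5 × 2.06 × 59.6 = 19583 J
Total: 34731 + 359832 + 19583 = 414146 J = 414 kJ

q = 414 kJ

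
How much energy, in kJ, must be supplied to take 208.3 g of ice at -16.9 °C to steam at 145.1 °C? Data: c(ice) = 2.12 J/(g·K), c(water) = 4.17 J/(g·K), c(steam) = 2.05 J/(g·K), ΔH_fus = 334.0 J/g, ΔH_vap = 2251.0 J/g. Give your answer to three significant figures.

q = 652 kJ

q1 (heat ice -16.9→0.0 °C): 208.3 × 2.12 × 16.9 = 7463 J
q2 (melt at 0 °C): 208.3 × 334.0 = 69572 J
q3 (heat water 0.0→100.0 °C): 208.3 × 4.17 × 100.0 = 86861 J
q4 (vaporize at 100 °C): 208.3 × 2251.0 = 468883 J
q5 (heat steam 100.0→145.1 °C): 208.3 × 2.05 × 45.1 = 19258 J
Total: 7463 + 69572 + 86861 + 468883 + 19258 = 652037 J = 652 kJ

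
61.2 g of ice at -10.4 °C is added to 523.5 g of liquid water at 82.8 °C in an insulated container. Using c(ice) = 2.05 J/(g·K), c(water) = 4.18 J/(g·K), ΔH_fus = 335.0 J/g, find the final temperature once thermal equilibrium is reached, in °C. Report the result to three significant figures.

Heat to bring ice to 0 °C and melt it: q₁ = 61.2×2.05×10.4 + 61.2×335.0 = 21807 J
Heat the water can supply cooling to 0 °C: 523.5×4.18×82.8 = 181185 J > q₁, so all ice melts.
Energy balance: 523.5×4.18×(82.8 − T) = 21807 + 61.2×4.18×(T − 0)
2188.23(82.8 − T) = 21807 + 255.816 T
181185 − 21807 = 2444.046 T
T = 159378 / 2444.046 = 65.21 °C

T_f = 65.2 °C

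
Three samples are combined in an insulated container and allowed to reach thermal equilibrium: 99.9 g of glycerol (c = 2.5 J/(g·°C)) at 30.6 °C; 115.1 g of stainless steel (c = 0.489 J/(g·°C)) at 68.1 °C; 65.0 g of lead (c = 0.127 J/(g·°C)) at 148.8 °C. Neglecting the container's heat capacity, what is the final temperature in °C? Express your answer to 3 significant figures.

Σ mᵢcᵢ(T − Tᵢ) = 0  ⇒  T = Σ mᵢcᵢTᵢ / Σ mᵢcᵢ
Σ mᵢcᵢ = 99.9×2.5 + 115.1×0.489 + 65.0×0.127 = 314.2889
Σ mᵢcᵢTᵢ = 249.75×30.6 + 56.2839×68.1 + 8.255×148.8 = 12704
T = 12704 / 314.2889 = 40.42 °C

T_f = 40.4 °C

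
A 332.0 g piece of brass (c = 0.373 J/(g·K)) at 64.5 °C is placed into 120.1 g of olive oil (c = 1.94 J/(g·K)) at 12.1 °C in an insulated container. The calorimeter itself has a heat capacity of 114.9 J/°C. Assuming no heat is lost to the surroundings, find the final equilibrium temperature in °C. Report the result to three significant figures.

Heat lost by brass = heat gained by olive oil + calorimeter.
(332.0)(0.373)(64.5 − T) = [(120.1)(1.94) + 114.9](T − 12.1)
123.836 (64.5 − T) = 347.894 (T − 12.1)
7987.4 − 123.836 T = 347.894 T − 4209.5
12196.9 = 471.730 T
T = 25.86 °C

T_f = 25.9 °C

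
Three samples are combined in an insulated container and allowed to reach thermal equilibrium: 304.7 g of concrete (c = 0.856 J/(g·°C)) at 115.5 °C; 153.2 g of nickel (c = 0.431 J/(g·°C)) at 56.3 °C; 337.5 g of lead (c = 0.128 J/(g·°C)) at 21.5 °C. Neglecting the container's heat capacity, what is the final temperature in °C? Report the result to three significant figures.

Σ mᵢcᵢ(T − Tᵢ) = 0  ⇒  T = Σ mᵢcᵢTᵢ / Σ mᵢcᵢ
Σ mᵢcᵢ = 304.7×0.856 + 153.2×0.431 + 337.5×0.128 = 370.0524
Σ mᵢcᵢTᵢ = 260.8232×115.5 + 66.0292×56.3 + 43.2×21.5 = 34771
T = 34771 / 370.0524 = 93.96 °C

T_f = 94.0 °C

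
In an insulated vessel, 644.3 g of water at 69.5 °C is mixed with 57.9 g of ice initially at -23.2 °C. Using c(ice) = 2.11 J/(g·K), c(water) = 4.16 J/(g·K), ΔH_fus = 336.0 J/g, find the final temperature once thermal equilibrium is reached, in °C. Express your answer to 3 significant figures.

T_f = 56.1 °C

Heat to bring ice to 0 °C and melt it: q₁ = 57.9×2.11×23.2 + 57.9×336.0 = 22289 J
Heat the water can supply cooling to 0 °C: 644.3×4.16×69.5 = 186280 J > q₁, so all ice melts.
Energy balance: 644.3×4.16×(69.5 − T) = 22289 + 57.9×4.16×(T − 0)
2680.288(69.5 − T) = 22289 + 240.864 T
186280 − 22289 = 2921.152 T
T = 163991 / 2921.152 = 56.14 °C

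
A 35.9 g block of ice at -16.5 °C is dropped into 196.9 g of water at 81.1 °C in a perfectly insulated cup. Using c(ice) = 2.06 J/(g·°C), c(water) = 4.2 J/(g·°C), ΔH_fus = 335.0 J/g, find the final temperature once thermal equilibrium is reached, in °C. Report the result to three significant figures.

T_f = 55.0 °C

Heat to bring ice to 0 °C and melt it: q₁ = 35.9×2.06×16.5 + 35.9×335.0 = 13247 J
Heat the water can supply cooling to 0 °C: 196.9×4.2×81.1 = 67068.1 J > q₁, so all ice melts.
Energy balance: 196.9×4.2×(81.1 − T) = 13247 + 35.9×4.2×(T − 0)
826.98(81.1 − T) = 13247 + 150.78 T
67068.1 − 13247 = 977.76 T
T = 53821.1 / 977.76 = 55.045 °C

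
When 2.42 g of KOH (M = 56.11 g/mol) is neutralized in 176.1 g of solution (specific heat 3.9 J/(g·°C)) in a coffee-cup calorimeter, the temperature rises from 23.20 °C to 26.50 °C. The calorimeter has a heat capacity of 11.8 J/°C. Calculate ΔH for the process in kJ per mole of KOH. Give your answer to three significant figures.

|ΔT| = |26.50 − 23.20| = 3.30 °C
|q_surr| = (176.1 × 3.9 + 11.8) × 3.30 = 698.59 × 3.30 = 2305.3 J
n(KOH) = 2.42 / 56.11 = 0.043130 mol
Temperature rose, so q_rxn = −|q_surr| = -2.3053 kJ
ΔH = q_rxn / n = -53.45 kJ/mol

ΔH = -53.5 kJ/mol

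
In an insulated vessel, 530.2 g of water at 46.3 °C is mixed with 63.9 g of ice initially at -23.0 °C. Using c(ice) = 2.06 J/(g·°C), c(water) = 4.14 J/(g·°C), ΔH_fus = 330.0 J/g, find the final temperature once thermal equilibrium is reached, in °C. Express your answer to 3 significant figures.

T_f = 31.5 °C

Heat to bring ice to 0 °C and melt it: q₁ = 63.9×2.06×23.0 + 63.9×330.0 = 24115 J
Heat the water can supply cooling to 0 °C: 530.2×4.14×46.3 = 101630 J > q₁, so all ice melts.
Energy balance: 530.2×4.14×(46.3 − T) = 24115 + 63.9×4.14×(T − 0)
2195.028(46.3 − T) = 24115 + 264.546 T
101630 − 24115 = 2459.574 T
T = 77515 / 2459.574 = 31.52 °C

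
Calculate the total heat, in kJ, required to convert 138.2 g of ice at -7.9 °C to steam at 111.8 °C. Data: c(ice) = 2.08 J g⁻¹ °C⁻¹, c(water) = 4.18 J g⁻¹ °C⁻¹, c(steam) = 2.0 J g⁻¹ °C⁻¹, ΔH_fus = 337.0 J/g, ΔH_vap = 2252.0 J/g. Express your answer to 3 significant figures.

q1 (heat ice -7.9→0.0 °C): 138.2 × 2.08 × 7.9 = 2271 J
q2 (melt at 0 °C): 138.2 × 337.0 = 46573 J
q3 (heat water 0.0→100.0 °C): 138.2 × 4.18 × 100.0 = 57768 J
q4 (vaporize at 100 °C): 138.2 × 2252.0 = 311226 J
q5 (heat steam 100.0→111.8 °C): 138.2 × 2.0 × 11.8 = 3262 J
Total: 2271 + 46573 + 57768 + 311226 + 3262 = 421100 J = 421 kJ

q = 421 kJ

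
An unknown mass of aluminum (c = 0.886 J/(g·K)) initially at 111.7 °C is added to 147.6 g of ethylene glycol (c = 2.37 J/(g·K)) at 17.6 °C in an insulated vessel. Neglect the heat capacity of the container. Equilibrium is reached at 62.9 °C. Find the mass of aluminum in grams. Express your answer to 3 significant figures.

q_gained = (147.6 × 2.37) × (62.9 − 17.6) = 15850 J
q_lost = m × 0.886 × (111.7 − 62.9) = 43.2368 m
m = 15850 / 43.2368 = 367 g

m = 367 g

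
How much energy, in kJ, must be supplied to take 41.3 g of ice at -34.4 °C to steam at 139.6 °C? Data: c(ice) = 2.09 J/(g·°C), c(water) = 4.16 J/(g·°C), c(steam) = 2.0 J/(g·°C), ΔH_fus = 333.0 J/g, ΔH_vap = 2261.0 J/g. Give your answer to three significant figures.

q1 (heat ice -34.4→0.0 °C): 41.3 × 2.09 × 34.4 = 2969 J
q2 (melt at 0 °C): 41.3 × 333.0 = 13753 J
q3 (heat water 0.0→100.0 °C): 41.3 × 4.16 × 100.0 = 17181 J
q4 (vaporize at 100 °C): 41.3 × 2261.0 = 93379 J
q5 (heat steam 100.0→139.6 °C): 41.3 × 2.0 × 39.6 = 3271 J
Total: 2969 + 13753 + 17181 + 93379 + 3271 = 130553 J = 131 kJ

q = 131 kJ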